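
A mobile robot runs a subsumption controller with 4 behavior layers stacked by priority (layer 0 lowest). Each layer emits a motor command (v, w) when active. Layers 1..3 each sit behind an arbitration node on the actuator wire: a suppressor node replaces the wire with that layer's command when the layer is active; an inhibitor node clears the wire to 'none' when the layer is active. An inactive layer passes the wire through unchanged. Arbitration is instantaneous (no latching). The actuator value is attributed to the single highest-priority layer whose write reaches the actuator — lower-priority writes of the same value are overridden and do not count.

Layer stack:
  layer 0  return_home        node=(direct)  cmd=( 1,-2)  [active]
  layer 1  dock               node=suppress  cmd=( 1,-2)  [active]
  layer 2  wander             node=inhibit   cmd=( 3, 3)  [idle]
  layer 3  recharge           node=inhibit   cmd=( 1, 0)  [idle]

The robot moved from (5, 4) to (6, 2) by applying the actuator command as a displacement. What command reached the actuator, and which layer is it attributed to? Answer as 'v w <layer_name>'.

1 -2 dock

displacement = (6, 2) − (5, 4) = (1, -2)
L0 return_home: active, feeds wire = (1, -2)
L1 dock: active, suppressor → wire = (1, -2)
L2 wander: idle → wire stays (1, -2)
L3 recharge: idle → wire stays (1, -2)
actuator = (1, -2) — from layer 1 (dock)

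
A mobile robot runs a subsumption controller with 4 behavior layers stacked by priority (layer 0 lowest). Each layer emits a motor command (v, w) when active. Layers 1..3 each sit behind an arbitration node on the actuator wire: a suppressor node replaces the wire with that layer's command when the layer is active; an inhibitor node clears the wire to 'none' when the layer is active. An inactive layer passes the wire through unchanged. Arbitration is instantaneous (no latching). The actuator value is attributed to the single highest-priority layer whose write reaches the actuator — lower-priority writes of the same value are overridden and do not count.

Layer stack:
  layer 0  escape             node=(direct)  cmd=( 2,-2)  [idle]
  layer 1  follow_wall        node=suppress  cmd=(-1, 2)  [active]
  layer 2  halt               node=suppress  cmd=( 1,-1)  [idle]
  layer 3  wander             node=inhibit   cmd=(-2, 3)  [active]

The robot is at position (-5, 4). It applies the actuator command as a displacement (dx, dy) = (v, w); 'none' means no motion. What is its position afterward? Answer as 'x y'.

-5 4

L0 escape: idle → wire = none
L1 follow_wall: active, suppressor → wire = (-1, 2)
L2 halt: idle → wire stays (-1, 2)
L3 wander: active, inhibitor → wire = none
actuator = none
position: (-5, 4) + none = (-5, 4)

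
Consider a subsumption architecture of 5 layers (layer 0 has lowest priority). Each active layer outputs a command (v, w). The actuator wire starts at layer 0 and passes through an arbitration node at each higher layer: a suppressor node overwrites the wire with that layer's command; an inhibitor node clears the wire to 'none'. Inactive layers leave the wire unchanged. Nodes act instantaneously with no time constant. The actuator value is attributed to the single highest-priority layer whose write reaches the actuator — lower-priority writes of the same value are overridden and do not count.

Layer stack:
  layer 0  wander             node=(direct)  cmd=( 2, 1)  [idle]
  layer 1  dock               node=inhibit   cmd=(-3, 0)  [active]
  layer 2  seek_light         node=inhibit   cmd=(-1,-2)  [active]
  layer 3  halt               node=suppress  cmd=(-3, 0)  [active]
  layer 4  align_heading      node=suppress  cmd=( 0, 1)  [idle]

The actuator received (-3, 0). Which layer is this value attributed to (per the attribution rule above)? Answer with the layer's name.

halt

layer 0 (wander) idle — none
layer 1 (dock) active — inhibits: none
layer 2 (seek_light) active — inhibits: none
layer 3 (halt) active — suppresses: (-3, 0)
layer 4 (align_heading) idle — unchanged: (-3, 0)
→ actuator (-3, 0)
last writer: layer 3 = halt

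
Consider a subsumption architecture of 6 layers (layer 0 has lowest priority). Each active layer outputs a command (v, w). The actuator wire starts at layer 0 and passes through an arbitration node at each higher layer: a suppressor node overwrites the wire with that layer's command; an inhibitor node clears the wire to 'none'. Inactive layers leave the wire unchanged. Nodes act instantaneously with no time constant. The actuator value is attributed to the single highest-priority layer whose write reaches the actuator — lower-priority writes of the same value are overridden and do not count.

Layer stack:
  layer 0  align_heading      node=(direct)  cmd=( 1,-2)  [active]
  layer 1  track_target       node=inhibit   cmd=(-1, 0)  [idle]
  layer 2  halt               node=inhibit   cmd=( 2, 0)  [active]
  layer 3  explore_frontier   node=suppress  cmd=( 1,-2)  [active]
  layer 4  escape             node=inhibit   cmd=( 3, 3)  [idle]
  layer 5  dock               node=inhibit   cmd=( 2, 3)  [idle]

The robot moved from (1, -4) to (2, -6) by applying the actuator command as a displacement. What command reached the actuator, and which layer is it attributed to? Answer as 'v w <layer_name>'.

1 -2 explore_frontier

displacement = (2, -6) − (1, -4) = (1, -2)
L0 align_heading: active, feeds wire = (1, -2)
L1 track_target: idle → wire stays (1, -2)
L2 halt: active, inhibitor → wire = none
L3 explore_frontier: active, suppressor → wire = (1, -2)
L4 escape: idle → wire stays (1, -2)
L5 dock: idle → wire stays (1, -2)
actuator = (1, -2) — from layer 3 (explore_frontier)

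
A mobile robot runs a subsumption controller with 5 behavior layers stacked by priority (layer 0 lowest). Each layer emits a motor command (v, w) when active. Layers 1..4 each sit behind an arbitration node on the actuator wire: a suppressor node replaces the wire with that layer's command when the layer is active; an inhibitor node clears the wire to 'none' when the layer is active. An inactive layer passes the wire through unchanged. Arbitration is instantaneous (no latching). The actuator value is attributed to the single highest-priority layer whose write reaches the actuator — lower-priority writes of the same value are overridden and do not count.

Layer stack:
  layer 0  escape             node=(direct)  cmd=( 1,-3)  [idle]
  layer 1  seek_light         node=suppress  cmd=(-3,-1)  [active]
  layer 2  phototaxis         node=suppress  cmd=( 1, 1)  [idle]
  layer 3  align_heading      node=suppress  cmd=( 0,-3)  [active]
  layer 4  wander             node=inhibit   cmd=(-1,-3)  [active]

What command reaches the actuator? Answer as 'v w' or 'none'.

none

[0] escape off; wire := none
[1] seek_light on (suppress); wire := (-3, -1)
[2] phototaxis off; pass (-3, -1)
[3] align_heading on (suppress); wire := (0, -3)
[4] wander on (inhibit); wire := none
output none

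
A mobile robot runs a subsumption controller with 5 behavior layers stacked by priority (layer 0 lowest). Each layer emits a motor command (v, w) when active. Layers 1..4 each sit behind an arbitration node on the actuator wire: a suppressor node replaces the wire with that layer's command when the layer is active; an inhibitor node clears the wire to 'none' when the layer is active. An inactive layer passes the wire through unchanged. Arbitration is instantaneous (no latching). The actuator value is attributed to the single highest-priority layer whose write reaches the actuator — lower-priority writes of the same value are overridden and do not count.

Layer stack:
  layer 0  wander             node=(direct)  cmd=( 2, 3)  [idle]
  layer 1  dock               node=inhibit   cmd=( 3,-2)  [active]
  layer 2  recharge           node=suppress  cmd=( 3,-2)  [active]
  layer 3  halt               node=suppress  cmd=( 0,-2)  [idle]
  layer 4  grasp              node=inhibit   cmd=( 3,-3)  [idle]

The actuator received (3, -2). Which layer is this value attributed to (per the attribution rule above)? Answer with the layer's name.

recharge

[0] wander off; wire := none
[1] dock on (inhibit); wire := none
[2] recharge on (suppress); wire := (3, -2)
[3] halt off; pass (3, -2)
[4] grasp off; pass (3, -2)
output (3, -2)
last writer: layer 2 = recharge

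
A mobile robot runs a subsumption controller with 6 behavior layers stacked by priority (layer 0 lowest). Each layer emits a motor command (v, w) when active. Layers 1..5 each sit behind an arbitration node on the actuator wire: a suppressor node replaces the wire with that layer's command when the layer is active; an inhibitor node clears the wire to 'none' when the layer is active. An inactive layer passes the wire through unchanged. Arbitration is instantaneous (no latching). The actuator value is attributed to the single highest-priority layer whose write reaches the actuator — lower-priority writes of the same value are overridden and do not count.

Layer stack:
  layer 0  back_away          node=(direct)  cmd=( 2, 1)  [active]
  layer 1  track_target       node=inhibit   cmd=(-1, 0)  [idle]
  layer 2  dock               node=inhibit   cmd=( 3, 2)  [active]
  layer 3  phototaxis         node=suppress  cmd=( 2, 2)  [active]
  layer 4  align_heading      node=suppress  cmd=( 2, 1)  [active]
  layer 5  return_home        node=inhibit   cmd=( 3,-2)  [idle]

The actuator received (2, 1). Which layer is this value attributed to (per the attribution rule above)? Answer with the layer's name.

align_heading

[0] back_away on; wire := (2, 1)
[1] track_target off; pass (2, 1)
[2] dock on (inhibit); wire := none
[3] phototaxis on (suppress); wire := (2, 2)
[4] align_heading on (suppress); wire := (2, 1)
[5] return_home off; pass (2, 1)
output (2, 1)
last writer: layer 4 = align_heading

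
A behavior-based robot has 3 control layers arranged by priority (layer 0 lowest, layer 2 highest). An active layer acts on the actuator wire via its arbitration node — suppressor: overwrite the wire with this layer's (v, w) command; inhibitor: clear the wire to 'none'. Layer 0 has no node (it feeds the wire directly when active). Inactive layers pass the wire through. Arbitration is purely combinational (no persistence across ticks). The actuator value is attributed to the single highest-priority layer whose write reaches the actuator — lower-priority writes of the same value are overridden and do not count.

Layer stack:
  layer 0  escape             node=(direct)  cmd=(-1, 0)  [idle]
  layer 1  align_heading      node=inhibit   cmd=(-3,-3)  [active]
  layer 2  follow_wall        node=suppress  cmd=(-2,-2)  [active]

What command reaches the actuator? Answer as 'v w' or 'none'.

-2 -2

L0 escape: idle → wire = none
L1 align_heading: active, inhibitor → wire = none
L2 follow_wall: active, suppressor → wire = (-2, -2)
actuator = (-2, -2)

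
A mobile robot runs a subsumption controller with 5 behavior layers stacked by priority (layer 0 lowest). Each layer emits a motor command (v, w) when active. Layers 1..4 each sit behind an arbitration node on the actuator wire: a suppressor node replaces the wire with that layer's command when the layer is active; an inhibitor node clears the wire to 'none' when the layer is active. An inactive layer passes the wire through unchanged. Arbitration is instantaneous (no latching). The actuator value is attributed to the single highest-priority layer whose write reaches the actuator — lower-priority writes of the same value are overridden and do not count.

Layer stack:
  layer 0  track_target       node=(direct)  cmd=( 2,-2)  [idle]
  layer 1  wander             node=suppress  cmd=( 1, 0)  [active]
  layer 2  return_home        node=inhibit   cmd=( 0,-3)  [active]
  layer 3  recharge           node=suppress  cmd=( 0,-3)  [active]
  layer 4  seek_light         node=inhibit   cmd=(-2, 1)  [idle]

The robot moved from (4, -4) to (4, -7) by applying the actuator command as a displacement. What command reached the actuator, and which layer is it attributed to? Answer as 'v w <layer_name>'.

displacement = (4, -7) − (4, -4) = (0, -3)
layer 0 (track_target) idle — none
layer 1 (wander) active — suppresses: (1, 0)
layer 2 (return_home) active — inhibits: none
layer 3 (recharge) active — suppresses: (0, -3)
layer 4 (seek_light) idle — unchanged: (0, -3)
→ actuator (0, -3) — from layer 3 (recharge)

0 -3 recharge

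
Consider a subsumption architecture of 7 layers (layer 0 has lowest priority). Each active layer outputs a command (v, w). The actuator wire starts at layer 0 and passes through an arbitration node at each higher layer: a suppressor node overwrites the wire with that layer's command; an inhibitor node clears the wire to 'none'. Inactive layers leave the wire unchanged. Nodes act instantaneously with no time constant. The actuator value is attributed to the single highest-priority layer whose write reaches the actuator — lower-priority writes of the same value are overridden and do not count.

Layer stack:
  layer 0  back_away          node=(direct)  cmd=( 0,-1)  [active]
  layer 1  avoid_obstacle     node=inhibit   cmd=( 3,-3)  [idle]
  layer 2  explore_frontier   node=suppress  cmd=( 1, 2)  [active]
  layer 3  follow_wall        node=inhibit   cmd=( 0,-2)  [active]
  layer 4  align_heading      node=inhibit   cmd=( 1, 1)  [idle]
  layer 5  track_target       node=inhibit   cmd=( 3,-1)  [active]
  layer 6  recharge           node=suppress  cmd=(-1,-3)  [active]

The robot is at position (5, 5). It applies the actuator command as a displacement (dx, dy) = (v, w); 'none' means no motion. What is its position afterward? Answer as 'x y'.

L0 back_away: active, feeds wire = (0, -1)
L1 avoid_obstacle: idle → wire stays (0, -1)
L2 explore_frontier: active, suppressor → wire = (1, 2)
L3 follow_wall: active, inhibitor → wire = none
L4 align_heading: idle → wire stays none
L5 track_target: active, inhibitor → wire = none
L6 recharge: active, suppressor → wire = (-1, -3)
actuator = (-1, -3)
position: (5, 5) + (-1, -3) = (4, 2)

4 2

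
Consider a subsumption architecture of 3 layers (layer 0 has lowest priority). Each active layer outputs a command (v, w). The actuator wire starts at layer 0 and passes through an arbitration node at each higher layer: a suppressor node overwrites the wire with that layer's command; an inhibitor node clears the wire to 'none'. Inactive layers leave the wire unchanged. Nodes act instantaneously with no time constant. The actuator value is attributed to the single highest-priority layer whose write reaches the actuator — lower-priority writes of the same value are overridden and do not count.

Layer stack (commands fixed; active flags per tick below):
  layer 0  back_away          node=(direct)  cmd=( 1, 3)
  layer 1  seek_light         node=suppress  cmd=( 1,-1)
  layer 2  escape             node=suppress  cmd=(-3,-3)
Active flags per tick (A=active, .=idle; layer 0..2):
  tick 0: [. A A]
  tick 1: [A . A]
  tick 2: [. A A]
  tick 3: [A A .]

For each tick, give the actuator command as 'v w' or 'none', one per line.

tick 0:
  layer 0 (back_away) idle — none
  layer 1 (seek_light) active — suppresses: (1, -1)
  layer 2 (escape) active — suppresses: (-3, -3)
  → actuator (-3, -3)
tick 1:
  layer 0 (back_away) active — direct: (1, 3)
  layer 1 (seek_light) idle — unchanged: (1, 3)
  layer 2 (escape) active — suppresses: (-3, -3)
  → actuator (-3, -3)
tick 2:
  layer 0 (back_away) idle — none
  layer 1 (seek_light) active — suppresses: (1, -1)
  layer 2 (escape) active — suppresses: (-3, -3)
  → actuator (-3, -3)
tick 3:
  layer 0 (back_away) active — direct: (1, 3)
  layer 1 (seek_light) active — suppresses: (1, -1)
  layer 2 (escape) idle — unchanged: (1, -1)
  → actuator (1, -1)

-3 -3
-3 -3
-3 -3
1 -1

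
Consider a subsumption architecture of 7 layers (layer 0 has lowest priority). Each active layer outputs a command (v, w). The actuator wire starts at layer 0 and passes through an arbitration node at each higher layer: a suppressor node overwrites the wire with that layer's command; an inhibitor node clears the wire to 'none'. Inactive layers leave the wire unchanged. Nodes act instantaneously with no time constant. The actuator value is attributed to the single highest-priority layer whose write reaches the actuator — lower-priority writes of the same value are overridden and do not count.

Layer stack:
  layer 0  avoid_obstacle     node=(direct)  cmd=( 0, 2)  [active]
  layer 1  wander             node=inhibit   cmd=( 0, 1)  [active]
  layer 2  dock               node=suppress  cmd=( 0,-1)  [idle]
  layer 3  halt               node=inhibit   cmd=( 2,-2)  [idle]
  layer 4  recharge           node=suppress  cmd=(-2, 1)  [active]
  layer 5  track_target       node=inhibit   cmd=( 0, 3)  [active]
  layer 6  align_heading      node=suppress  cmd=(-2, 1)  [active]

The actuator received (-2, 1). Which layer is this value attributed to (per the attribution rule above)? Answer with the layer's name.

align_heading

L0 avoid_obstacle: active, feeds wire = (0, 2)
L1 wander: active, inhibitor → wire = none
L2 dock: idle → wire stays none
L3 halt: idle → wire stays none
L4 recharge: active, suppressor → wire = (-2, 1)
L5 track_target: active, inhibitor → wire = none
L6 align_heading: active, suppressor → wire = (-2, 1)
actuator = (-2, 1)
last writer: layer 6 = align_heading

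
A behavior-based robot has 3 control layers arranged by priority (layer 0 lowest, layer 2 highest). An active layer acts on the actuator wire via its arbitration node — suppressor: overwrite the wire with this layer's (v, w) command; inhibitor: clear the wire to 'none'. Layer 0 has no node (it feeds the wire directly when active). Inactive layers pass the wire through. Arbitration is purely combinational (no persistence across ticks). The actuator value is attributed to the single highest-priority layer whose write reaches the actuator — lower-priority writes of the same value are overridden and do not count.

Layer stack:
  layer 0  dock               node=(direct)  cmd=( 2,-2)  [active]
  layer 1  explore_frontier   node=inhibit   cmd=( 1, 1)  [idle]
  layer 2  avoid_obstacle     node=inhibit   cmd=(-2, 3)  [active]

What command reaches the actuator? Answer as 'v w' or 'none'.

none

[0] dock on; wire := (2, -2)
[1] explore_frontier off; pass (2, -2)
[2] avoid_obstacle on (inhibit); wire := none
output none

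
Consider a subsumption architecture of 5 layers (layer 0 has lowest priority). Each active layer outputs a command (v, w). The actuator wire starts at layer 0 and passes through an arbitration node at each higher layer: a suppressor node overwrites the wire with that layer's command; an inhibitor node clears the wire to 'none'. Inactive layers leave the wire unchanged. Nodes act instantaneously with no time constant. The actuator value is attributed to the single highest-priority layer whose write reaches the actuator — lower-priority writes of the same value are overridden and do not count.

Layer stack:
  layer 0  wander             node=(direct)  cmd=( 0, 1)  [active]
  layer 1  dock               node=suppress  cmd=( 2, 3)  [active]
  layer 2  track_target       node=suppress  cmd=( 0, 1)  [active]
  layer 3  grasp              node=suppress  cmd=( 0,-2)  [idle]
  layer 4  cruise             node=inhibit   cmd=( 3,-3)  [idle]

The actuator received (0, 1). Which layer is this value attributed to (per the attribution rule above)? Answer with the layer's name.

track_target

[0] wander on; wire := (0, 1)
[1] dock on (suppress); wire := (2, 3)
[2] track_target on (suppress); wire := (0, 1)
[3] grasp off; pass (0, 1)
[4] cruise off; pass (0, 1)
output (0, 1)
last writer: layer 2 = track_target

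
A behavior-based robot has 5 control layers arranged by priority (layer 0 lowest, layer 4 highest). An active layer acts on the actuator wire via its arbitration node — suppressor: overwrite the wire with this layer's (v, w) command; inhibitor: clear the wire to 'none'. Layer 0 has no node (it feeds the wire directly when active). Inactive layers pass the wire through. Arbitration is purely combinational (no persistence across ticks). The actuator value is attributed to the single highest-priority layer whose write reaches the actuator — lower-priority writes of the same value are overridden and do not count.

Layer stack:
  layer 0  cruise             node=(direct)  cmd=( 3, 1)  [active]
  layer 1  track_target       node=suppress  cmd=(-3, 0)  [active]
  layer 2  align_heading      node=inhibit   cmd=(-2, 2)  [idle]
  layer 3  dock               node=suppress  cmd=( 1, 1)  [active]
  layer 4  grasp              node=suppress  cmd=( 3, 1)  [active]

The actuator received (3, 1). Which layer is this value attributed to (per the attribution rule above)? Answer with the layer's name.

L0 cruise: active, feeds wire = (3, 1)
L1 track_target: active, suppressor → wire = (-3, 0)
L2 align_heading: idle → wire stays (-3, 0)
L3 dock: active, suppressor → wire = (1, 1)
L4 grasp: active, suppressor → wire = (3, 1)
actuator = (3, 1)
last writer: layer 4 = grasp

grasp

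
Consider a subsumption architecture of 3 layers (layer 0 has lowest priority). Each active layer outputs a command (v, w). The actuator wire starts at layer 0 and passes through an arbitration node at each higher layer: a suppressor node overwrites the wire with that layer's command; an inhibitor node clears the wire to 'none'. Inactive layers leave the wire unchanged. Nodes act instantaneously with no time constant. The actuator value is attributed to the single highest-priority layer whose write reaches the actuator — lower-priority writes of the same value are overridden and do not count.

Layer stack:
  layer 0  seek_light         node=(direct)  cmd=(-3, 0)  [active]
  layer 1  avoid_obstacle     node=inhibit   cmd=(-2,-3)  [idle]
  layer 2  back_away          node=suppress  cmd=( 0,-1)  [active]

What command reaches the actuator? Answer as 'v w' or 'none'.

0 -1

[0] seek_light on; wire := (-3, 0)
[1] avoid_obstacle off; pass (-3, 0)
[2] back_away on (suppress); wire := (0, -1)
output (0, -1)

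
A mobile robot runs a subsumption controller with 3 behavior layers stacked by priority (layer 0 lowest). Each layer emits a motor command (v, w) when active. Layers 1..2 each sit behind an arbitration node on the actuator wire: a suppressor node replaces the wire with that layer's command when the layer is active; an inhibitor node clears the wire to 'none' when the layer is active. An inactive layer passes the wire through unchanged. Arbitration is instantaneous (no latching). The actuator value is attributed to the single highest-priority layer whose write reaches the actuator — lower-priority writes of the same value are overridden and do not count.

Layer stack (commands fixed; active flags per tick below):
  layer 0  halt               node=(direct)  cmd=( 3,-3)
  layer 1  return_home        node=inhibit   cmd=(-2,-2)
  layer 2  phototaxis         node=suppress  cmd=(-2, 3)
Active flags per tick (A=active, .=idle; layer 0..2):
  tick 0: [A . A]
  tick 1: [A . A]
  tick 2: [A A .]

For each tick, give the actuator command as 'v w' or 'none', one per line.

tick 0:
  [0] halt on; wire := (3, -3)
  [1] return_home off; pass (3, -3)
  [2] phototaxis on (suppress); wire := (-2, 3)
  output (-2, 3)
tick 1:
  [0] halt on; wire := (3, -3)
  [1] return_home off; pass (3, -3)
  [2] phototaxis on (suppress); wire := (-2, 3)
  output (-2, 3)
tick 2:
  [0] halt on; wire := (3, -3)
  [1] return_home on (inhibit); wire := none
  [2] phototaxis off; pass none
  output none

-2 3
-2 3
none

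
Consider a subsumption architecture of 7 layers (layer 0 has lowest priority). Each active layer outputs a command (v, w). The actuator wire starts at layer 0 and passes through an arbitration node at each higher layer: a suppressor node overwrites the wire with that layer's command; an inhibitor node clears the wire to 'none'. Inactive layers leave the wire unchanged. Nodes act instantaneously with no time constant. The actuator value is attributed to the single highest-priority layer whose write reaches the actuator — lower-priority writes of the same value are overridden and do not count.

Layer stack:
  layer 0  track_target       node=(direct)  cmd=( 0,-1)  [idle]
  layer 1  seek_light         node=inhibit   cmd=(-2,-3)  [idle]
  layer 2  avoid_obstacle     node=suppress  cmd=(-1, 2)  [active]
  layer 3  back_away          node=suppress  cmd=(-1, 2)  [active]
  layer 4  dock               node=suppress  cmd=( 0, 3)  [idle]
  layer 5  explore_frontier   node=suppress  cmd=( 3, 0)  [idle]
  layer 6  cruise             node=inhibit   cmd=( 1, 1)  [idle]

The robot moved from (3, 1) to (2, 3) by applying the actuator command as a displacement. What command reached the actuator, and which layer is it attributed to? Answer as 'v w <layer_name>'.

-1 2 back_away

displacement = (2, 3) − (3, 1) = (-1, 2)
L0 track_target: idle → wire = none
L1 seek_light: idle → wire stays none
L2 avoid_obstacle: active, suppressor → wire = (-1, 2)
L3 back_away: active, suppressor → wire = (-1, 2)
L4 dock: idle → wire stays (-1, 2)
L5 explore_frontier: idle → wire stays (-1, 2)
L6 cruise: idle → wire stays (-1, 2)
actuator = (-1, 2) — from layer 3 (back_away)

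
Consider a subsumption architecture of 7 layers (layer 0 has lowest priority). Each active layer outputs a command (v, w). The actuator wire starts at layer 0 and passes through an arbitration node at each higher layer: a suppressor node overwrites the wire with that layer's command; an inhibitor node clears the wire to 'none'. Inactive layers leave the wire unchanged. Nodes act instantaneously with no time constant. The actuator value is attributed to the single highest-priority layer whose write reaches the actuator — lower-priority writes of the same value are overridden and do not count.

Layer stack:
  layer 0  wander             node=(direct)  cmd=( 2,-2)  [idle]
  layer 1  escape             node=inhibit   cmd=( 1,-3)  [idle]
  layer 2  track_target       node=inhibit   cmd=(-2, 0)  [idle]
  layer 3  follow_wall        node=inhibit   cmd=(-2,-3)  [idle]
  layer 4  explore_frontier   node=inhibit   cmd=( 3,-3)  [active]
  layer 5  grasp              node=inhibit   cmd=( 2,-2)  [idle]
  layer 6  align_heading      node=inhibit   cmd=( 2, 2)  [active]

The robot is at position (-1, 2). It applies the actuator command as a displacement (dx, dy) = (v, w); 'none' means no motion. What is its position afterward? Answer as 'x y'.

layer 0 (wander) idle — none
layer 1 (escape) idle — unchanged: none
layer 2 (track_target) idle — unchanged: none
layer 3 (follow_wall) idle — unchanged: none
layer 4 (explore_frontier) active — inhibits: none
layer 5 (grasp) idle — unchanged: none
layer 6 (align_heading) active — inhibits: none
→ actuator none
position: (-1, 2) + none = (-1, 2)

-1 2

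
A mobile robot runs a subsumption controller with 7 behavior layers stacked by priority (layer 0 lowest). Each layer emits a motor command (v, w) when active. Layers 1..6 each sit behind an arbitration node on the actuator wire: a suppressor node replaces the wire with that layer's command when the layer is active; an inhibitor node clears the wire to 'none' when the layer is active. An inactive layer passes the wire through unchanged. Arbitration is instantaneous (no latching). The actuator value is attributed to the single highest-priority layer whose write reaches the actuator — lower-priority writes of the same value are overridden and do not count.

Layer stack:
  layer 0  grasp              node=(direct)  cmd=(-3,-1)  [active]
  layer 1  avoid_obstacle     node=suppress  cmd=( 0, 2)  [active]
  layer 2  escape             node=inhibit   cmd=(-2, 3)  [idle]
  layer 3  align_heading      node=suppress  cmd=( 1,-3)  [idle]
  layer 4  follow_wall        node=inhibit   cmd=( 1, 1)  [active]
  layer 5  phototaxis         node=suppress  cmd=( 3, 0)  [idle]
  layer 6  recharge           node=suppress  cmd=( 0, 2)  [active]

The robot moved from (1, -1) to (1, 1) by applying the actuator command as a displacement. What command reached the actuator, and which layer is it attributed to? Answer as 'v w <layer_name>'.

0 2 recharge

displacement = (1, 1) − (1, -1) = (0, 2)
layer 0 (grasp) active — direct: (-3, -1)
layer 1 (avoid_obstacle) active — suppresses: (0, 2)
layer 2 (escape) idle — unchanged: (0, 2)
layer 3 (align_heading) idle — unchanged: (0, 2)
layer 4 (follow_wall) active — inhibits: none
layer 5 (phototaxis) idle — unchanged: none
layer 6 (recharge) active — suppresses: (0, 2)
→ actuator (0, 2) — from layer 6 (recharge)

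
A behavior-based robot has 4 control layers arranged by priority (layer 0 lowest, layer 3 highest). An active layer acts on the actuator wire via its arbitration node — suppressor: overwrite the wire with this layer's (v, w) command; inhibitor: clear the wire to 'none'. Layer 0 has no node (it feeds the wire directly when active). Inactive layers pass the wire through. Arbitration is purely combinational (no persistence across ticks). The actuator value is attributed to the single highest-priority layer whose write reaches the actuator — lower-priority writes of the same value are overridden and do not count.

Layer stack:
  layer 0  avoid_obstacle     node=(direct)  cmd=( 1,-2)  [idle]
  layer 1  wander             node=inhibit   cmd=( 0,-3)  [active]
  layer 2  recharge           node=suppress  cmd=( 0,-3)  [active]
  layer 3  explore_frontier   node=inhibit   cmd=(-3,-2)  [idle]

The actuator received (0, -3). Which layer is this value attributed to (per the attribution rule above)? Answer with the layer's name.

layer 0 (avoid_obstacle) idle — none
layer 1 (wander) active — inhibits: none
layer 2 (recharge) active — suppresses: (0, -3)
layer 3 (explore_frontier) idle — unchanged: (0, -3)
→ actuator (0, -3)
last writer: layer 2 = recharge

recharge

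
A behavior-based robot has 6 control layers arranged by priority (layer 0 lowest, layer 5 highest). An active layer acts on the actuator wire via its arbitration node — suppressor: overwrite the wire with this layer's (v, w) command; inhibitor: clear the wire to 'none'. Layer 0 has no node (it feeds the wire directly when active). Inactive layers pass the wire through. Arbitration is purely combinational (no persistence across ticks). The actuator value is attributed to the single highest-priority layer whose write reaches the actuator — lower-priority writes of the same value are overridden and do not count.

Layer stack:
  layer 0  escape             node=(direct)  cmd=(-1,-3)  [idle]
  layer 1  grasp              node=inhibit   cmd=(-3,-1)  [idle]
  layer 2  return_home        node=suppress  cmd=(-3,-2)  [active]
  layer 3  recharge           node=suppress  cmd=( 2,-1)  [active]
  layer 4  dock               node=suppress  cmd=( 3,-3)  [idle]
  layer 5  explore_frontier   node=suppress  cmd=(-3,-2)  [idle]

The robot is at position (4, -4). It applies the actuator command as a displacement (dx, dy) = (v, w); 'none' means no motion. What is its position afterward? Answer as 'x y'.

L0 escape: idle → wire = none
L1 grasp: idle → wire stays none
L2 return_home: active, suppressor → wire = (-3, -2)
L3 recharge: active, suppressor → wire = (2, -1)
L4 dock: idle → wire stays (2, -1)
L5 explore_frontier: idle → wire stays (2, -1)
actuator = (2, -1)
position: (4, -4) + (2, -1) = (6, -5)

6 -5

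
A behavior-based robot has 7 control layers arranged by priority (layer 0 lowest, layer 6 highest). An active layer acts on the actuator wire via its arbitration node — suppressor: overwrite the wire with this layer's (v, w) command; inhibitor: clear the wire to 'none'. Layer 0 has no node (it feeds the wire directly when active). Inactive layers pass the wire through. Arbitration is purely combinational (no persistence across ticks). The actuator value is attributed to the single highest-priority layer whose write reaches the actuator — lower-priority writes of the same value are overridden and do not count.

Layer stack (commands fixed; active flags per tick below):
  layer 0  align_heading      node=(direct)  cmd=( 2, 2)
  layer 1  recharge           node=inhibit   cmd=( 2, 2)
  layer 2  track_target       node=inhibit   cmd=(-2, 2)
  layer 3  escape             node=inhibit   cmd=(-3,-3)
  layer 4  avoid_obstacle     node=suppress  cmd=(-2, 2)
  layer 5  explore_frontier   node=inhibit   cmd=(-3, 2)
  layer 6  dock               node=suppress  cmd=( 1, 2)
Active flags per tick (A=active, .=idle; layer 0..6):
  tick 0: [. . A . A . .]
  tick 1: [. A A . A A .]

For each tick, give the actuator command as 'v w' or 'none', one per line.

-2 2
none

tick 0:
  L0 align_heading: idle → wire = none
  L1 recharge: idle → wire stays none
  L2 track_target: active, inhibitor → wire = none
  L3 escape: idle → wire stays none
  L4 avoid_obstacle: active, suppressor → wire = (-2, 2)
  L5 explore_frontier: idle → wire stays (-2, 2)
  L6 dock: idle → wire stays (-2, 2)
  actuator = (-2, 2)
tick 1:
  L0 align_heading: idle → wire = none
  L1 recharge: active, inhibitor → wire = none
  L2 track_target: active, inhibitor → wire = none
  L3 escape: idle → wire stays none
  L4 avoid_obstacle: active, suppressor → wire = (-2, 2)
  L5 explore_frontier: active, inhibitor → wire = none
  L6 dock: idle → wire stays none
  actuator = none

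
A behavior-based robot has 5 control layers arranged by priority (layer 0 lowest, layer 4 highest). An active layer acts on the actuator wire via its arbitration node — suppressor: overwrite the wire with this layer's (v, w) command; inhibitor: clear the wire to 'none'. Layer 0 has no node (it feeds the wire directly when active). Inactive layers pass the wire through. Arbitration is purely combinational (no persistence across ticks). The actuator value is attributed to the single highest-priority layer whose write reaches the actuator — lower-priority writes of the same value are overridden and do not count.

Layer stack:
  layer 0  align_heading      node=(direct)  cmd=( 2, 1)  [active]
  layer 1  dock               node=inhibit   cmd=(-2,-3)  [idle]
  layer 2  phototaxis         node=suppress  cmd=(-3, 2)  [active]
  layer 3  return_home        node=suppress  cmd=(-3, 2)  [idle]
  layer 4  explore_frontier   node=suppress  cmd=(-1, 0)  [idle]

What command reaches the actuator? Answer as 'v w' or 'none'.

L0 align_heading: active, feeds wire = (2, 1)
L1 dock: idle → wire stays (2, 1)
L2 phototaxis: active, suppressor → wire = (-3, 2)
L3 return_home: idle → wire stays (-3, 2)
L4 explore_frontier: idle → wire stays (-3, 2)
actuator = (-3, 2)

-3 2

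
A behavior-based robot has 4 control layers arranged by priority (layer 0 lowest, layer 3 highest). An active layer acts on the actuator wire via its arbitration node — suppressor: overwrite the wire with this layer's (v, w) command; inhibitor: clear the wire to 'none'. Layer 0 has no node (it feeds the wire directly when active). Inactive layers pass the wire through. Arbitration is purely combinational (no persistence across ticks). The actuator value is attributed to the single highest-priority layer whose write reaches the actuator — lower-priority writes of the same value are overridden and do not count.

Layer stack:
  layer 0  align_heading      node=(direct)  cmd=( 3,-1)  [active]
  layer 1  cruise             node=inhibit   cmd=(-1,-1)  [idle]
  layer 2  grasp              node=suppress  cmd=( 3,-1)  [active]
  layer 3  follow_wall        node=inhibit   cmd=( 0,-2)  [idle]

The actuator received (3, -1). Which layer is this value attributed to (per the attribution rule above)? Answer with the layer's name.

grasp

layer 0 (align_heading) active — direct: (3, -1)
layer 1 (cruise) idle — unchanged: (3, -1)
layer 2 (grasp) active — suppresses: (3, -1)
layer 3 (follow_wall) idle — unchanged: (3, -1)
→ actuator (3, -1)
last writer: layer 2 = grasp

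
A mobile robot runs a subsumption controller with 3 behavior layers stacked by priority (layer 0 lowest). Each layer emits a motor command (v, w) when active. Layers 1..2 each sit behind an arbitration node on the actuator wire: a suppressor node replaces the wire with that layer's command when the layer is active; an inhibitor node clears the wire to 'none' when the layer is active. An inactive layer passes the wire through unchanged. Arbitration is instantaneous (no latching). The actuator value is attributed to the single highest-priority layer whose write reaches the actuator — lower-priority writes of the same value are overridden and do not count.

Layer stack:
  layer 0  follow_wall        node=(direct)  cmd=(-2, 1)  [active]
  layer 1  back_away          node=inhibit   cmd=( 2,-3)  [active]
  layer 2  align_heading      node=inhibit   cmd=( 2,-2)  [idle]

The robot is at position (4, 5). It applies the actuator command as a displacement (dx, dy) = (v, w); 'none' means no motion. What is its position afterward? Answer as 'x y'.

L0 follow_wall: active, feeds wire = (-2, 1)
L1 back_away: active, inhibitor → wire = none
L2 align_heading: idle → wire stays none
actuator = none
position: (4, 5) + none = (4, 5)

4 5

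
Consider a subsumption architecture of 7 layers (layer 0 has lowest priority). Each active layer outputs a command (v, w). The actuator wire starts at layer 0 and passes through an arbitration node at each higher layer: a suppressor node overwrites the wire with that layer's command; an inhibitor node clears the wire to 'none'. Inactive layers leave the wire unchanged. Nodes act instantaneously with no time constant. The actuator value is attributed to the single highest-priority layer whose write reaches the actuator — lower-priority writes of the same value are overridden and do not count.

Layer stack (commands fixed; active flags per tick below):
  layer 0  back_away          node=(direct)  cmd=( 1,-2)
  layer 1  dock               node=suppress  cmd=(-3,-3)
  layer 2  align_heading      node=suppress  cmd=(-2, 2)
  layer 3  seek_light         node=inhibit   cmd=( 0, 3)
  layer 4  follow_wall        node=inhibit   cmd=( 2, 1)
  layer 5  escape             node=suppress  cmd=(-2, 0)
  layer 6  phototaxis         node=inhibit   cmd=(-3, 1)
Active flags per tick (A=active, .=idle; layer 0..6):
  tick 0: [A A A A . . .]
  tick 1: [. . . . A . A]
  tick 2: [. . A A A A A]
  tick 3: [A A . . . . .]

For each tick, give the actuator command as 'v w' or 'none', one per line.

none
none
none
-3 -3

tick 0:
  L0 back_away: active, feeds wire = (1, -2)
  L1 dock: active, suppressor → wire = (-3, -3)
  L2 align_heading: active, suppressor → wire = (-2, 2)
  L3 seek_light: active, inhibitor → wire = none
  L4 follow_wall: idle → wire stays none
  L5 escape: idle → wire stays none
  L6 phototaxis: idle → wire stays none
  actuator = none
tick 1:
  L0 back_away: idle → wire = none
  L1 dock: idle → wire stays none
  L2 align_heading: idle → wire stays none
  L3 seek_light: idle → wire stays none
  L4 follow_wall: active, inhibitor → wire = none
  L5 escape: idle → wire stays none
  L6 phototaxis: active, inhibitor → wire = none
  actuator = none
tick 2:
  L0 back_away: idle → wire = none
  L1 dock: idle → wire stays none
  L2 align_heading: active, suppressor → wire = (-2, 2)
  L3 seek_light: active, inhibitor → wire = none
  L4 follow_wall: active, inhibitor → wire = none
  L5 escape: active, suppressor → wire = (-2, 0)
  L6 phototaxis: active, inhibitor → wire = none
  actuator = none
tick 3:
  L0 back_away: active, feeds wire = (1, -2)
  L1 dock: active, suppressor → wire = (-3, -3)
  L2 align_heading: idle → wire stays (-3, -3)
  L3 seek_light: idle → wire stays (-3, -3)
  L4 follow_wall: idle → wire stays (-3, -3)
  L5 escape: idle → wire stays (-3, -3)
  L6 phototaxis: idle → wire stays (-3, -3)
  actuator = (-3, -3)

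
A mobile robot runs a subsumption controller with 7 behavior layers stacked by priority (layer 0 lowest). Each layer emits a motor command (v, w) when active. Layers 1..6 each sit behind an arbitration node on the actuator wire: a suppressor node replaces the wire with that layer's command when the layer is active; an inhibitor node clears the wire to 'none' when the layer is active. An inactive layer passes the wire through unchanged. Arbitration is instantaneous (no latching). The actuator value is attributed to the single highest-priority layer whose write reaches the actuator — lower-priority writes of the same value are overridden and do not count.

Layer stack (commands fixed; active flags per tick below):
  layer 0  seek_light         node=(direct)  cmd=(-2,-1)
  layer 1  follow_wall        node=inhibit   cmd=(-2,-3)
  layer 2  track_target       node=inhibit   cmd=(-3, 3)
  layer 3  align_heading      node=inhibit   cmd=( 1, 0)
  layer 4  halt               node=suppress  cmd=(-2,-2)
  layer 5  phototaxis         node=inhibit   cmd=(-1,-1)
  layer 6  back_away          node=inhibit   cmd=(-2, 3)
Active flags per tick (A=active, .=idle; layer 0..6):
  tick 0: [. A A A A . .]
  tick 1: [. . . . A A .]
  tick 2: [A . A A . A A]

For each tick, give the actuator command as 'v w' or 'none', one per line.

-2 -2
none
none

tick 0:
  layer 0 (seek_light) idle — none
  layer 1 (follow_wall) active — inhibits: none
  layer 2 (track_target) active — inhibits: none
  layer 3 (align_heading) active — inhibits: none
  layer 4 (halt) active — suppresses: (-2, -2)
  layer 5 (phototaxis) idle — unchanged: (-2, -2)
  layer 6 (back_away) idle — unchanged: (-2, -2)
  → actuator (-2, -2)
tick 1:
  layer 0 (seek_light) idle — none
  layer 1 (follow_wall) idle — unchanged: none
  layer 2 (track_target) idle — unchanged: none
  layer 3 (align_heading) idle — unchanged: none
  layer 4 (halt) active — suppresses: (-2, -2)
  layer 5 (phototaxis) active — inhibits: none
  layer 6 (back_away) idle — unchanged: none
  → actuator none
tick 2:
  layer 0 (seek_light) active — direct: (-2, -1)
  layer 1 (follow_wall) idle — unchanged: (-2, -1)
  layer 2 (track_target) active — inhibits: none
  layer 3 (align_heading) active — inhibits: none
  layer 4 (halt) idle — unchanged: none
  layer 5 (phototaxis) active — inhibits: none
  layer 6 (back_away) active — inhibits: none
  → actuator none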